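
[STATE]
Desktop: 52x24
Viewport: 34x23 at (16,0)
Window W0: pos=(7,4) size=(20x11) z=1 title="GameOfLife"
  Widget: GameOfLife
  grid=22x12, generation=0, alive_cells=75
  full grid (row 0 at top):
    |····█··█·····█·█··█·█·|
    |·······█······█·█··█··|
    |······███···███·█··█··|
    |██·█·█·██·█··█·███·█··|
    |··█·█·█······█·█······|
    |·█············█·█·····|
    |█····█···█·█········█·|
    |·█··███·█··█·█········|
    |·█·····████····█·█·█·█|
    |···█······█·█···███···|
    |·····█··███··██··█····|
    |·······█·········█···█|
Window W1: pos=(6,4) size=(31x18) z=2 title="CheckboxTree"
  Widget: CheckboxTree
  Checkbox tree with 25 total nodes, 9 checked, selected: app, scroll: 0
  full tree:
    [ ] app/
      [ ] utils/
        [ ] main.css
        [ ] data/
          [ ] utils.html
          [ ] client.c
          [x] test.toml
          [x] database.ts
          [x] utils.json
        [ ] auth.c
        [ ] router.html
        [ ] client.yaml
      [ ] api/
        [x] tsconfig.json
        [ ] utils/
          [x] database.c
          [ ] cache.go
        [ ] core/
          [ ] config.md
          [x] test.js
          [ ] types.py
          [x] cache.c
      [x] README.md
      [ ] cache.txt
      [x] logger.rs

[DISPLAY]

                                  
                                  
                                  
                                  
━━━━━━━━━━━━━━━━━━━━┓             
Tree                ┃             
────────────────────┨             
                    ┃             
ils/                ┃             
main.css            ┃             
data/               ┃             
] utils.html        ┃             
] client.c          ┃             
] test.toml         ┃             
] database.ts       ┃             
] utils.json        ┃             
auth.c              ┃             
router.html         ┃             
client.yaml         ┃             
i/                  ┃             
tsconfig.json       ┃             
━━━━━━━━━━━━━━━━━━━━┛             
                                  


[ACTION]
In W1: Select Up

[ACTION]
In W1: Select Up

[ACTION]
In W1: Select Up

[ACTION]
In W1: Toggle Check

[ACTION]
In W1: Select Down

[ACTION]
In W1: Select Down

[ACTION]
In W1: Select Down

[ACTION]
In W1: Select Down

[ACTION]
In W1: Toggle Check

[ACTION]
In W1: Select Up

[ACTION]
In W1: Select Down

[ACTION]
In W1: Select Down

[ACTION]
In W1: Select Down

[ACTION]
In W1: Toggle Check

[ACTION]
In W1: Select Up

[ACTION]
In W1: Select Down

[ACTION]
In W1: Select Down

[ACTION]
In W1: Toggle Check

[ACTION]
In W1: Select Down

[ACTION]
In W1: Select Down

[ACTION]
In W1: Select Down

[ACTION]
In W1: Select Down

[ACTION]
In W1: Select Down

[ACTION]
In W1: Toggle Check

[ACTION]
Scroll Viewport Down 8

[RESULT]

                                  
                                  
                                  
━━━━━━━━━━━━━━━━━━━━┓             
Tree                ┃             
────────────────────┨             
                    ┃             
ils/                ┃             
main.css            ┃             
data/               ┃             
] utils.html        ┃             
] client.c          ┃             
] test.toml         ┃             
] database.ts       ┃             
] utils.json        ┃             
auth.c              ┃             
router.html         ┃             
client.yaml         ┃             
i/                  ┃             
tsconfig.json       ┃             
━━━━━━━━━━━━━━━━━━━━┛             
                                  
                                  


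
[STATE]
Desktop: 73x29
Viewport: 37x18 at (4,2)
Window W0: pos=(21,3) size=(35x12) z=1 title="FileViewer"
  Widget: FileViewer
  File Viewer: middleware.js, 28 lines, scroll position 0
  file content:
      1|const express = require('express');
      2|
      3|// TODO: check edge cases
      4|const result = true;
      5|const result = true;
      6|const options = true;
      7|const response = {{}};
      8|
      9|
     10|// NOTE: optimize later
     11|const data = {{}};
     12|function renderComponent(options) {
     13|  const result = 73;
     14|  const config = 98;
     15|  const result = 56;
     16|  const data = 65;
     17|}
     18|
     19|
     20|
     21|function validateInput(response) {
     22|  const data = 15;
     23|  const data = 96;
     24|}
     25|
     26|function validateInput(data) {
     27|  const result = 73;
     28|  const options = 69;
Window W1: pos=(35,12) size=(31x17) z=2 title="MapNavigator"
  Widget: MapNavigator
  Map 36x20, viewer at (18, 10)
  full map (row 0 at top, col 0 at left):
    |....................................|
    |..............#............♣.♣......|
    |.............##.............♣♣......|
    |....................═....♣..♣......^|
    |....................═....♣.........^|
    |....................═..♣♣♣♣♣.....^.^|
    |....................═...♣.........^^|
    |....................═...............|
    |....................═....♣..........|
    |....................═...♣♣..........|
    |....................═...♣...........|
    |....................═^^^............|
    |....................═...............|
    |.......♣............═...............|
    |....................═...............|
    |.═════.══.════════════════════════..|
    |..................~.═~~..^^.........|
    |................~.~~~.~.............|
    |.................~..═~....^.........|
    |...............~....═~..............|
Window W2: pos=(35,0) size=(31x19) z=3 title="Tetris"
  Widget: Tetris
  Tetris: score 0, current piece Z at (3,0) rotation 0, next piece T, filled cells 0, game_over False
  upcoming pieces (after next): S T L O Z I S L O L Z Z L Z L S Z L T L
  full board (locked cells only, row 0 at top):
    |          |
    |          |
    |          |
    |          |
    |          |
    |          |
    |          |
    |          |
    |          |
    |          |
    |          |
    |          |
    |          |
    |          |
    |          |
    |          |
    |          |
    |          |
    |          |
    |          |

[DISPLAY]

                               ┠─────
                 ┏━━━━━━━━━━━━━┃     
                 ┃ FileViewer  ┃     
                 ┠─────────────┃     
                 ┃const express┃     
                 ┃             ┃     
                 ┃// TODO: chec┃     
                 ┃const result ┃     
                 ┃const result ┃     
                 ┃const options┃     
                 ┃const respons┃     
                 ┃             ┃     
                 ┗━━━━━━━━━━━━━┃     
                               ┃     
                               ┃     
                               ┃     
                               ┗━━━━━
                               ┃.....


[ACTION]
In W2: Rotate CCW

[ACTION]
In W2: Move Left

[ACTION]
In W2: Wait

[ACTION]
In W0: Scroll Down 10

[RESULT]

                               ┠─────
                 ┏━━━━━━━━━━━━━┃     
                 ┃ FileViewer  ┃     
                 ┠─────────────┃     
                 ┃const data = ┃     
                 ┃function rend┃     
                 ┃  const resul┃     
                 ┃  const confi┃     
                 ┃  const resul┃     
                 ┃  const data ┃     
                 ┃}            ┃     
                 ┃             ┃     
                 ┗━━━━━━━━━━━━━┃     
                               ┃     
                               ┃     
                               ┃     
                               ┗━━━━━
                               ┃.....


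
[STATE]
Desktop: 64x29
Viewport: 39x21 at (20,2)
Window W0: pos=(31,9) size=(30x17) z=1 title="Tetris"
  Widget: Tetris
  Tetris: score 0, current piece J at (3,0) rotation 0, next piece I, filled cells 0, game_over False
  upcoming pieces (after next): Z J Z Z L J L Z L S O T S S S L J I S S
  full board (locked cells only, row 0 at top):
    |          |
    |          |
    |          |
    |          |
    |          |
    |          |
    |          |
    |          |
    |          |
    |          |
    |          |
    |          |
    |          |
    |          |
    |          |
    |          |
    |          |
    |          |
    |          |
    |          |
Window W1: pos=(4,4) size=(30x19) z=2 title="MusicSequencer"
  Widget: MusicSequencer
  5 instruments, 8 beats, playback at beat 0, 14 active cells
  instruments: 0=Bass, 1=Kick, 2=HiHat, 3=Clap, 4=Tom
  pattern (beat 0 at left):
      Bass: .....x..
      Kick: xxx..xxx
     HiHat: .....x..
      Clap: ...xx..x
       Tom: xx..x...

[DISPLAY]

                                       
                                       
━━━━━━━━━━━━━┓                         
             ┃                         
─────────────┨                         
             ┃                         
             ┃                         
             ┃━━━━━━━━━━━━━━━━━━━━━━━━━
             ┃etris                    
             ┃─────────────────────────
             ┃        │Next:           
             ┃        │████            
             ┃        │                
             ┃        │                
             ┃        │                
             ┃        │                
             ┃        │Score:          
             ┃        │0               
             ┃        │                
             ┃        │                
━━━━━━━━━━━━━┛        │                


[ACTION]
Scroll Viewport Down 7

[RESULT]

             ┃                         
             ┃━━━━━━━━━━━━━━━━━━━━━━━━━
             ┃etris                    
             ┃─────────────────────────
             ┃        │Next:           
             ┃        │████            
             ┃        │                
             ┃        │                
             ┃        │                
             ┃        │                
             ┃        │Score:          
             ┃        │0               
             ┃        │                
             ┃        │                
━━━━━━━━━━━━━┛        │                
           ┃          │                
           ┃          │                
           ┗━━━━━━━━━━━━━━━━━━━━━━━━━━━
                                       
                                       
                                       


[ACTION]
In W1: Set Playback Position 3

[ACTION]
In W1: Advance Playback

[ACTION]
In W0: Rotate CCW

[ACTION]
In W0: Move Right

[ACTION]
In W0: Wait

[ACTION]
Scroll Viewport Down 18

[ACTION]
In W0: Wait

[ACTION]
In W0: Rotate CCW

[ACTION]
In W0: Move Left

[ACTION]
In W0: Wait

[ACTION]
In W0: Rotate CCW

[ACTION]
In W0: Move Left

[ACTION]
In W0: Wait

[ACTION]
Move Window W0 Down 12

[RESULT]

             ┃                         
             ┃                         
             ┃                         
             ┃                         
             ┃━━━━━━━━━━━━━━━━━━━━━━━━━
             ┃etris                    
             ┃─────────────────────────
             ┃        │Next:           
             ┃        │████            
             ┃        │                
             ┃        │                
             ┃        │                
             ┃        │                
             ┃        │Score:          
━━━━━━━━━━━━━┛        │0               
           ┃          │                
           ┃          │                
           ┃          │                
           ┃          │                
           ┃          │                
           ┗━━━━━━━━━━━━━━━━━━━━━━━━━━━


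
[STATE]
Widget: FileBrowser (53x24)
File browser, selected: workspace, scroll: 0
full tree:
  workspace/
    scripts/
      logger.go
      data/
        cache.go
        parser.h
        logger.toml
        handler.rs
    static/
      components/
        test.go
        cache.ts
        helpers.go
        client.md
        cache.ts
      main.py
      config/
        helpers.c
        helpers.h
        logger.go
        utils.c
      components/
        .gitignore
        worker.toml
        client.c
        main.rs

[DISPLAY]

> [-] workspace/                                     
    [+] scripts/                                     
    [+] static/                                      
                                                     
                                                     
                                                     
                                                     
                                                     
                                                     
                                                     
                                                     
                                                     
                                                     
                                                     
                                                     
                                                     
                                                     
                                                     
                                                     
                                                     
                                                     
                                                     
                                                     
                                                     


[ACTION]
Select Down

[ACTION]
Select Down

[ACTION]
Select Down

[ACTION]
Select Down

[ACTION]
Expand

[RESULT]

  [-] workspace/                                     
    [+] scripts/                                     
  > [-] static/                                      
      [+] components/                                
      main.py                                        
      [+] config/                                    
      [+] components/                                
                                                     
                                                     
                                                     
                                                     
                                                     
                                                     
                                                     
                                                     
                                                     
                                                     
                                                     
                                                     
                                                     
                                                     
                                                     
                                                     
                                                     


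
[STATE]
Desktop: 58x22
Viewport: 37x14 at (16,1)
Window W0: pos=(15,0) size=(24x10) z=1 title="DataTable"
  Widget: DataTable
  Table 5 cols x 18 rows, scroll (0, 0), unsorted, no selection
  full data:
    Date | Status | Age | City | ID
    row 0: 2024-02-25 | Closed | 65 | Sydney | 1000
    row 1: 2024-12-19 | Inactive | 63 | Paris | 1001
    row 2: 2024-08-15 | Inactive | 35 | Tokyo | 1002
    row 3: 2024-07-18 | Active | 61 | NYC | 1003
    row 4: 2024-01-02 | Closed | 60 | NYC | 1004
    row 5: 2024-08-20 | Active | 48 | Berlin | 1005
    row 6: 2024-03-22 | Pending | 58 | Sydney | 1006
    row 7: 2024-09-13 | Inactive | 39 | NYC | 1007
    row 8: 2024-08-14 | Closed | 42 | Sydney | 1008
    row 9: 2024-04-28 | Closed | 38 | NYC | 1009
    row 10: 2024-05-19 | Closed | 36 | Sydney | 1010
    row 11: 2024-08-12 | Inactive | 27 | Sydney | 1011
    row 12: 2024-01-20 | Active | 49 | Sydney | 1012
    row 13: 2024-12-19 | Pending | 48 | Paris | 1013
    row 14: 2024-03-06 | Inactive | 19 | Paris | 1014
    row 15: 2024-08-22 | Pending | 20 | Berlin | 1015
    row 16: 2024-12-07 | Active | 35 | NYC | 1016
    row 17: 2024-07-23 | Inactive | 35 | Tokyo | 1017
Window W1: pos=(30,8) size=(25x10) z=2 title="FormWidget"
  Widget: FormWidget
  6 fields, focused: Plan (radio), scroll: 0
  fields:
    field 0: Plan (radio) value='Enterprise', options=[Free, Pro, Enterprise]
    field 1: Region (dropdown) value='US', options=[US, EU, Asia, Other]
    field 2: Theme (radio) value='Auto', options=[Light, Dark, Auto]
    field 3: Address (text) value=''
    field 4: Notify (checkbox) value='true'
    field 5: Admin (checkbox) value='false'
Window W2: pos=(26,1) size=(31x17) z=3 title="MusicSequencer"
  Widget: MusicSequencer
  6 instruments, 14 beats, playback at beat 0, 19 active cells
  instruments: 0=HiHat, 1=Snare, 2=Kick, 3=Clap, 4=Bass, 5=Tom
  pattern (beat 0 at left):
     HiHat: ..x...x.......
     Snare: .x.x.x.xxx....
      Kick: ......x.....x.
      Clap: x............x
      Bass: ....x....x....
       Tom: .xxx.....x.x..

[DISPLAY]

 DataTable┏━━━━━━━━━━━━━━━━━━━━━━━━━━
──────────┃ MusicSequencer           
Date      ┠──────────────────────────
──────────┃      ▼1234567890123      
2024-02-25┃ HiHat··█···█·······      
2024-12-19┃ Snare·█·█·█·███····      
2024-08-15┃  Kick······█·····█·      
2024-07-18┃  Clap█············█      
━━━━━━━━━━┃  Bass····█····█····      
          ┃   Tom·███·····█·█··      
          ┃                          
          ┃                          
          ┃                          
          ┃                          


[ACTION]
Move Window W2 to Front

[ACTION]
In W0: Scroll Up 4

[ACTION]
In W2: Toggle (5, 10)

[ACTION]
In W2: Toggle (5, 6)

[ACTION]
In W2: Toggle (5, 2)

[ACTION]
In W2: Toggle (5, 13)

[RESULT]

 DataTable┏━━━━━━━━━━━━━━━━━━━━━━━━━━
──────────┃ MusicSequencer           
Date      ┠──────────────────────────
──────────┃      ▼1234567890123      
2024-02-25┃ HiHat··█···█·······      
2024-12-19┃ Snare·█·█·█·███····      
2024-08-15┃  Kick······█·····█·      
2024-07-18┃  Clap█············█      
━━━━━━━━━━┃  Bass····█····█····      
          ┃   Tom·█·█··█··███·█      
          ┃                          
          ┃                          
          ┃                          
          ┃                          


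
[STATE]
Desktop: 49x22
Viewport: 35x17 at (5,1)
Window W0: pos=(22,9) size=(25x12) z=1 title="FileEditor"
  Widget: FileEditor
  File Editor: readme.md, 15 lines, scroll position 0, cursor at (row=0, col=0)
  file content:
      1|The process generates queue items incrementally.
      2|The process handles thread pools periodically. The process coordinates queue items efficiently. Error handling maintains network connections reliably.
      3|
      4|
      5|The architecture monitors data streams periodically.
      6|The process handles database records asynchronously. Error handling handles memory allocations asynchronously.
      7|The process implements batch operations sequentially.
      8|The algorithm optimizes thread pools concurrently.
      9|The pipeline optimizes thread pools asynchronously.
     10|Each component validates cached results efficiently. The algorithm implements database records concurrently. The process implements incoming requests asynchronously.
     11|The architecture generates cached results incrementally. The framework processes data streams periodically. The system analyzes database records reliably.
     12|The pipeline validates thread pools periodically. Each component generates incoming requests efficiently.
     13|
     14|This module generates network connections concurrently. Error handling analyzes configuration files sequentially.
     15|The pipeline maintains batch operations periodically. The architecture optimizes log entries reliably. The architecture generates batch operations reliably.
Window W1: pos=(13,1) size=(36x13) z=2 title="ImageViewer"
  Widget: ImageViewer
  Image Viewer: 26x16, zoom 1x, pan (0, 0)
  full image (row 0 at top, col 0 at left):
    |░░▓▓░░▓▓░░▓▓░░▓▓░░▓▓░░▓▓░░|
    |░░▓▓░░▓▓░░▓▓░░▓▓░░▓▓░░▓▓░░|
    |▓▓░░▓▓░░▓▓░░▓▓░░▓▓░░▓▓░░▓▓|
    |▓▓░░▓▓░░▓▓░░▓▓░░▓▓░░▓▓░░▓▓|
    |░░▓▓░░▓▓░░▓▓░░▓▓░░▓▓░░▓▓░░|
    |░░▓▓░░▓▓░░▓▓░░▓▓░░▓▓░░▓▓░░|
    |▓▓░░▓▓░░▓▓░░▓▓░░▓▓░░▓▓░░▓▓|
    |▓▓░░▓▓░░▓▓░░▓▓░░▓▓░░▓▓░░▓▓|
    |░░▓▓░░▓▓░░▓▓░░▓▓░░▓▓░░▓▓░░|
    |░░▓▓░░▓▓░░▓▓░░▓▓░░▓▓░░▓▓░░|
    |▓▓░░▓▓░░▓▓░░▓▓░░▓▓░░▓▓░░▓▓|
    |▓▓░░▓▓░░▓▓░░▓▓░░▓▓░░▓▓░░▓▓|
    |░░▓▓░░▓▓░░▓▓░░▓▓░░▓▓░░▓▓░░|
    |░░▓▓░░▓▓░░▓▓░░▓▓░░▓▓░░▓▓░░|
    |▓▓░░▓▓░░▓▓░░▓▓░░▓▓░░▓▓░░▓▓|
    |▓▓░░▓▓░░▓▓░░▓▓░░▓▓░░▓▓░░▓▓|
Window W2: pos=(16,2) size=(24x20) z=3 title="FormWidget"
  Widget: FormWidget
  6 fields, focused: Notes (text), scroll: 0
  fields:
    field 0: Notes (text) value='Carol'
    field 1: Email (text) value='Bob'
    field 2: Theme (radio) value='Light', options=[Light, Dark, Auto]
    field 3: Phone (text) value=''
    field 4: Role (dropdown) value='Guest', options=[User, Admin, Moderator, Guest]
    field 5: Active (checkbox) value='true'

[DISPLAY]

        ┏━━━━━━━━━━━━━━━━━━━━━━━━━━
        ┃ I┏━━━━━━━━━━━━━━━━━━━━━━┓
        ┠──┃ FormWidget           ┃
        ┃░░┠──────────────────────┨
        ┃░░┃> Notes:      [Carol ]┃
        ┃▓▓┃  Email:      [Bob   ]┃
        ┃▓▓┃  Theme:      (●) Ligh┃
        ┃░░┃  Phone:      [      ]┃
        ┃░░┃  Role:       [Guest▼]┃
        ┃▓▓┃  Active:     [x]     ┃
        ┃▓▓┃                      ┃
        ┃░░┃                      ┃
        ┗━━┃                      ┃
           ┃                      ┃
           ┃                      ┃
           ┃                      ┃
           ┃                      ┃


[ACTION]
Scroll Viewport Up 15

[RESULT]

                                   
        ┏━━━━━━━━━━━━━━━━━━━━━━━━━━
        ┃ I┏━━━━━━━━━━━━━━━━━━━━━━┓
        ┠──┃ FormWidget           ┃
        ┃░░┠──────────────────────┨
        ┃░░┃> Notes:      [Carol ]┃
        ┃▓▓┃  Email:      [Bob   ]┃
        ┃▓▓┃  Theme:      (●) Ligh┃
        ┃░░┃  Phone:      [      ]┃
        ┃░░┃  Role:       [Guest▼]┃
        ┃▓▓┃  Active:     [x]     ┃
        ┃▓▓┃                      ┃
        ┃░░┃                      ┃
        ┗━━┃                      ┃
           ┃                      ┃
           ┃                      ┃
           ┃                      ┃


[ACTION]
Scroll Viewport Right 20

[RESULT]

                                   
━━━━━━━━━━━━━━━━━━━━━━━━━━━━━━━━━━┓
 I┏━━━━━━━━━━━━━━━━━━━━━━┓        ┃
──┃ FormWidget           ┃────────┨
░░┠──────────────────────┨        ┃
░░┃> Notes:      [Carol ]┃        ┃
▓▓┃  Email:      [Bob   ]┃        ┃
▓▓┃  Theme:      (●) Ligh┃        ┃
░░┃  Phone:      [      ]┃        ┃
░░┃  Role:       [Guest▼]┃        ┃
▓▓┃  Active:     [x]     ┃        ┃
▓▓┃                      ┃        ┃
░░┃                      ┃        ┃
━━┃                      ┃━━━━━━━━┛
  ┃                      ┃     ░┃  
  ┃                      ┃     ░┃  
  ┃                      ┃monit░┃  


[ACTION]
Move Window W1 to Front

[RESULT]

                                   
━━━━━━━━━━━━━━━━━━━━━━━━━━━━━━━━━━┓
 ImageViewer                      ┃
──────────────────────────────────┨
░░▓▓░░▓▓░░▓▓░░▓▓░░▓▓░░▓▓░░        ┃
░░▓▓░░▓▓░░▓▓░░▓▓░░▓▓░░▓▓░░        ┃
▓▓░░▓▓░░▓▓░░▓▓░░▓▓░░▓▓░░▓▓        ┃
▓▓░░▓▓░░▓▓░░▓▓░░▓▓░░▓▓░░▓▓        ┃
░░▓▓░░▓▓░░▓▓░░▓▓░░▓▓░░▓▓░░        ┃
░░▓▓░░▓▓░░▓▓░░▓▓░░▓▓░░▓▓░░        ┃
▓▓░░▓▓░░▓▓░░▓▓░░▓▓░░▓▓░░▓▓        ┃
▓▓░░▓▓░░▓▓░░▓▓░░▓▓░░▓▓░░▓▓        ┃
░░▓▓░░▓▓░░▓▓░░▓▓░░▓▓░░▓▓░░        ┃
━━━━━━━━━━━━━━━━━━━━━━━━━━━━━━━━━━┛
  ┃                      ┃     ░┃  
  ┃                      ┃     ░┃  
  ┃                      ┃monit░┃  


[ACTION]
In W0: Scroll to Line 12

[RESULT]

                                   
━━━━━━━━━━━━━━━━━━━━━━━━━━━━━━━━━━┓
 ImageViewer                      ┃
──────────────────────────────────┨
░░▓▓░░▓▓░░▓▓░░▓▓░░▓▓░░▓▓░░        ┃
░░▓▓░░▓▓░░▓▓░░▓▓░░▓▓░░▓▓░░        ┃
▓▓░░▓▓░░▓▓░░▓▓░░▓▓░░▓▓░░▓▓        ┃
▓▓░░▓▓░░▓▓░░▓▓░░▓▓░░▓▓░░▓▓        ┃
░░▓▓░░▓▓░░▓▓░░▓▓░░▓▓░░▓▓░░        ┃
░░▓▓░░▓▓░░▓▓░░▓▓░░▓▓░░▓▓░░        ┃
▓▓░░▓▓░░▓▓░░▓▓░░▓▓░░▓▓░░▓▓        ┃
▓▓░░▓▓░░▓▓░░▓▓░░▓▓░░▓▓░░▓▓        ┃
░░▓▓░░▓▓░░▓▓░░▓▓░░▓▓░░▓▓░░        ┃
━━━━━━━━━━━━━━━━━━━━━━━━━━━━━━━━━━┛
  ┃                      ┃lidat░┃  
  ┃                      ┃gener░┃  
  ┃                      ┃dates░┃  


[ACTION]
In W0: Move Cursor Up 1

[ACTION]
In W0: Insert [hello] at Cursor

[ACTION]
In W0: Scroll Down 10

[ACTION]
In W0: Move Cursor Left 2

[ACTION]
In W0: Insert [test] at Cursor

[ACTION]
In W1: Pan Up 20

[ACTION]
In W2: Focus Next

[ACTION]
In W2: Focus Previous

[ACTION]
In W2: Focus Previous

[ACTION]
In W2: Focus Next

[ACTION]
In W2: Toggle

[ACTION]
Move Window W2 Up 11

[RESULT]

  ┏━━━━━━━━━━━━━━━━━━━━━━┓         
━━━━━━━━━━━━━━━━━━━━━━━━━━━━━━━━━━┓
 ImageViewer                      ┃
──────────────────────────────────┨
░░▓▓░░▓▓░░▓▓░░▓▓░░▓▓░░▓▓░░        ┃
░░▓▓░░▓▓░░▓▓░░▓▓░░▓▓░░▓▓░░        ┃
▓▓░░▓▓░░▓▓░░▓▓░░▓▓░░▓▓░░▓▓        ┃
▓▓░░▓▓░░▓▓░░▓▓░░▓▓░░▓▓░░▓▓        ┃
░░▓▓░░▓▓░░▓▓░░▓▓░░▓▓░░▓▓░░        ┃
░░▓▓░░▓▓░░▓▓░░▓▓░░▓▓░░▓▓░░        ┃
▓▓░░▓▓░░▓▓░░▓▓░░▓▓░░▓▓░░▓▓        ┃
▓▓░░▓▓░░▓▓░░▓▓░░▓▓░░▓▓░░▓▓        ┃
░░▓▓░░▓▓░░▓▓░░▓▓░░▓▓░░▓▓░░        ┃
━━━━━━━━━━━━━━━━━━━━━━━━━━━━━━━━━━┛
  ┃                      ┃lidat░┃  
  ┃                      ┃gener░┃  
  ┃                      ┃dates░┃  


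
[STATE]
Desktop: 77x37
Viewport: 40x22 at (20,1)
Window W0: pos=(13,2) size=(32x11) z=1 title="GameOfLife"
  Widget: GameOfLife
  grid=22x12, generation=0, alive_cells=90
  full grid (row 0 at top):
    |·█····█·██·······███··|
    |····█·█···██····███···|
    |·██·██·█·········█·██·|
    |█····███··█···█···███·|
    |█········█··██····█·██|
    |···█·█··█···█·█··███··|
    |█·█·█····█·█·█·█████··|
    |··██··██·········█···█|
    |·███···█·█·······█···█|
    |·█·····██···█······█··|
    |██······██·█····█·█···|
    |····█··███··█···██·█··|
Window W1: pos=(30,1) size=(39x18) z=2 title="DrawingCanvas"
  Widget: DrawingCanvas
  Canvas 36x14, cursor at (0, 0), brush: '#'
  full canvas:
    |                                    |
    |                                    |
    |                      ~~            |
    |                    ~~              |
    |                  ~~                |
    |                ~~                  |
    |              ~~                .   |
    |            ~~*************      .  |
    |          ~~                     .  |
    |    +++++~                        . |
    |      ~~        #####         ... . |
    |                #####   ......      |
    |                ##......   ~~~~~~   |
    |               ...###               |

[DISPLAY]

          ┏━━━━━━━━━━━━━━━━━━━━━━━━━━━━━
━━━━━━━━━━┃ DrawingCanvas               
fLife     ┠─────────────────────────────
──────────┃+                            
          ┃                             
██··█···█·┃                      ~~     
···█··██··┃                    ~~       
··█···█·█·┃                  ~~         
···█·█·█·█┃                ~~           
██········┃              ~~             
·█·█······┃            ~~*************  
━━━━━━━━━━┃          ~~                 
          ┃    +++++~                   
          ┃      ~~        #####        
          ┃                #####   .....
          ┃                ##......   ~~
          ┃               ...###        
          ┗━━━━━━━━━━━━━━━━━━━━━━━━━━━━━
                                        
                                        
                                        
                                        


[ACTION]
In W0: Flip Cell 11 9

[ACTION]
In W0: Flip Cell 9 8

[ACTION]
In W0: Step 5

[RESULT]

          ┏━━━━━━━━━━━━━━━━━━━━━━━━━━━━━
━━━━━━━━━━┃ DrawingCanvas               
fLife     ┠─────────────────────────────
──────────┃+                            
          ┃                             
····█·█···┃                      ~~     
·····██···┃                    ~~       
····██····┃                  ~~         
····███···┃                ~~           
·····█····┃              ~~             
··██·█·█··┃            ~~*************  
━━━━━━━━━━┃          ~~                 
          ┃    +++++~                   
          ┃      ~~        #####        
          ┃                #####   .....
          ┃                ##......   ~~
          ┃               ...###        
          ┗━━━━━━━━━━━━━━━━━━━━━━━━━━━━━
                                        
                                        
                                        
                                        


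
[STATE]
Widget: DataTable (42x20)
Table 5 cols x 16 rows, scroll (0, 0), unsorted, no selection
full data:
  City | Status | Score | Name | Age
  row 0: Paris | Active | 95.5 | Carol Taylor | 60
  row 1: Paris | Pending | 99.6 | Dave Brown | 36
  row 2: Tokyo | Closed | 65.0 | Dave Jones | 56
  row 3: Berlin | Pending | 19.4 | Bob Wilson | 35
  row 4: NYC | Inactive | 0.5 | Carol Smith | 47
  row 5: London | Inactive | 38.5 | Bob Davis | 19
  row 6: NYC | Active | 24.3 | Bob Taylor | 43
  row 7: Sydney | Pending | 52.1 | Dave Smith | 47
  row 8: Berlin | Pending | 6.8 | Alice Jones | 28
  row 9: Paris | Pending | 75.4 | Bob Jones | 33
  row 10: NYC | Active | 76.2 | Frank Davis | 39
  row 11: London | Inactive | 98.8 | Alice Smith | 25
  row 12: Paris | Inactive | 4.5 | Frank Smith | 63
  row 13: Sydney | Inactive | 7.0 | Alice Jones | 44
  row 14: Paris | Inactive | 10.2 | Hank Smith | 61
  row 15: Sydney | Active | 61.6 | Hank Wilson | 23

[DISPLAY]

City  │Status  │Score│Name        │Age    
──────┼────────┼─────┼────────────┼───    
Paris │Active  │95.5 │Carol Taylor│60     
Paris │Pending │99.6 │Dave Brown  │36     
Tokyo │Closed  │65.0 │Dave Jones  │56     
Berlin│Pending │19.4 │Bob Wilson  │35     
NYC   │Inactive│0.5  │Carol Smith │47     
London│Inactive│38.5 │Bob Davis   │19     
NYC   │Active  │24.3 │Bob Taylor  │43     
Sydney│Pending │52.1 │Dave Smith  │47     
Berlin│Pending │6.8  │Alice Jones │28     
Paris │Pending │75.4 │Bob Jones   │33     
NYC   │Active  │76.2 │Frank Davis │39     
London│Inactive│98.8 │Alice Smith │25     
Paris │Inactive│4.5  │Frank Smith │63     
Sydney│Inactive│7.0  │Alice Jones │44     
Paris │Inactive│10.2 │Hank Smith  │61     
Sydney│Active  │61.6 │Hank Wilson │23     
                                          
                                          


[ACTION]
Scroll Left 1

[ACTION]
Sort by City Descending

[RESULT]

City ▼│Status  │Score│Name        │Age    
──────┼────────┼─────┼────────────┼───    
Tokyo │Closed  │65.0 │Dave Jones  │56     
Sydney│Pending │52.1 │Dave Smith  │47     
Sydney│Inactive│7.0  │Alice Jones │44     
Sydney│Active  │61.6 │Hank Wilson │23     
Paris │Active  │95.5 │Carol Taylor│60     
Paris │Pending │99.6 │Dave Brown  │36     
Paris │Pending │75.4 │Bob Jones   │33     
Paris │Inactive│4.5  │Frank Smith │63     
Paris │Inactive│10.2 │Hank Smith  │61     
NYC   │Inactive│0.5  │Carol Smith │47     
NYC   │Active  │24.3 │Bob Taylor  │43     
NYC   │Active  │76.2 │Frank Davis │39     
London│Inactive│38.5 │Bob Davis   │19     
London│Inactive│98.8 │Alice Smith │25     
Berlin│Pending │19.4 │Bob Wilson  │35     
Berlin│Pending │6.8  │Alice Jones │28     
                                          
                                          


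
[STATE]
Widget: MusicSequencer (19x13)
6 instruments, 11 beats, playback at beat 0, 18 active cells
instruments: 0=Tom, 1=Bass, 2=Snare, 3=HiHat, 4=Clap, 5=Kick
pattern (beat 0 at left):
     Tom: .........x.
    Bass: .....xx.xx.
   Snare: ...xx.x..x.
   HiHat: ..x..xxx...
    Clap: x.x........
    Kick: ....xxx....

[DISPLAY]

      ▼1234567890  
   Tom·········█·  
  Bass·····██·██·  
 Snare···██·█··█·  
 HiHat··█··███···  
  Clap█·█········  
  Kick····███····  
                   
                   
                   
                   
                   
                   


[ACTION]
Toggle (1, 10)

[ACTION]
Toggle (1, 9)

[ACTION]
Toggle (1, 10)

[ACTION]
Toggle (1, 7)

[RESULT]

      ▼1234567890  
   Tom·········█·  
  Bass·····████··  
 Snare···██·█··█·  
 HiHat··█··███···  
  Clap█·█········  
  Kick····███····  
                   
                   
                   
                   
                   
                   


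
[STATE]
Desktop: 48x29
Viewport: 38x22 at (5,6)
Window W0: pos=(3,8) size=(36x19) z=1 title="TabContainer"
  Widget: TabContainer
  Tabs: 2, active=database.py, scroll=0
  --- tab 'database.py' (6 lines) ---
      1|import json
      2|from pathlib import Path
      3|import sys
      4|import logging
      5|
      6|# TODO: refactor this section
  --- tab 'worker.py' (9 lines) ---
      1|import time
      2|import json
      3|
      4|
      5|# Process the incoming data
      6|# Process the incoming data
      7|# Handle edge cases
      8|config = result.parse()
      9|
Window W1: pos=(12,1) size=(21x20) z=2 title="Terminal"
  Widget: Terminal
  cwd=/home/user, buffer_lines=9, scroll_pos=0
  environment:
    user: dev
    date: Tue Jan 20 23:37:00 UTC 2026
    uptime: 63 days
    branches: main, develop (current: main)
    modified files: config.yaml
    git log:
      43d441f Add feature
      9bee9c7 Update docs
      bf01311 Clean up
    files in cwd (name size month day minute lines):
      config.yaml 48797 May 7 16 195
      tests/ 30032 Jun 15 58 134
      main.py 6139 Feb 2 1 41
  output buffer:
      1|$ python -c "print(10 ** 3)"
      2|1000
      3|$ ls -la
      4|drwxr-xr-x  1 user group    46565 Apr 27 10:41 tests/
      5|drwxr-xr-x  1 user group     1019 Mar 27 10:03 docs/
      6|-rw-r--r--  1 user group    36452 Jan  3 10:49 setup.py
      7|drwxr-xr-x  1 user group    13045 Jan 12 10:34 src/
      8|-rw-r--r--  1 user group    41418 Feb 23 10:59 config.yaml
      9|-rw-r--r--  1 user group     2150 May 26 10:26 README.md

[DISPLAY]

       ┃$ ls -la           ┃          
       ┃drwxr-xr-x  1 user ┃          
━━━━━━━┃drwxr-xr-x  1 user ┃━━━━━┓    
TabCont┃-rw-r--r--  1 user ┃     ┃    
───────┃drwxr-xr-x  1 user ┃─────┨    
databas┃-rw-r--r--  1 user ┃     ┃    
───────┃-rw-r--r--  1 user ┃─────┃    
mport j┃$ █                ┃     ┃    
rom pat┃                   ┃     ┃    
mport s┃                   ┃     ┃    
mport l┃                   ┃     ┃    
       ┃                   ┃     ┃    
 TODO: ┃                   ┃     ┃    
       ┃                   ┃     ┃    
       ┗━━━━━━━━━━━━━━━━━━━┛     ┃    
                                 ┃    
                                 ┃    
                                 ┃    
                                 ┃    
                                 ┃    
━━━━━━━━━━━━━━━━━━━━━━━━━━━━━━━━━┛    
                                      


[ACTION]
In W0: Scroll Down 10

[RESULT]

       ┃$ ls -la           ┃          
       ┃drwxr-xr-x  1 user ┃          
━━━━━━━┃drwxr-xr-x  1 user ┃━━━━━┓    
TabCont┃-rw-r--r--  1 user ┃     ┃    
───────┃drwxr-xr-x  1 user ┃─────┨    
databas┃-rw-r--r--  1 user ┃     ┃    
───────┃-rw-r--r--  1 user ┃─────┃    
 TODO: ┃$ █                ┃     ┃    
       ┃                   ┃     ┃    
       ┃                   ┃     ┃    
       ┃                   ┃     ┃    
       ┃                   ┃     ┃    
       ┃                   ┃     ┃    
       ┃                   ┃     ┃    
       ┗━━━━━━━━━━━━━━━━━━━┛     ┃    
                                 ┃    
                                 ┃    
                                 ┃    
                                 ┃    
                                 ┃    
━━━━━━━━━━━━━━━━━━━━━━━━━━━━━━━━━┛    
                                      


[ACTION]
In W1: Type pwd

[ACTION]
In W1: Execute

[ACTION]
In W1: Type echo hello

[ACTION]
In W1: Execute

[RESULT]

       ┃$ ls -la           ┃          
       ┃drwxr-xr-x  1 user ┃          
━━━━━━━┃drwxr-xr-x  1 user ┃━━━━━┓    
TabCont┃-rw-r--r--  1 user ┃     ┃    
───────┃drwxr-xr-x  1 user ┃─────┨    
databas┃-rw-r--r--  1 user ┃     ┃    
───────┃-rw-r--r--  1 user ┃─────┃    
 TODO: ┃$ pwd              ┃     ┃    
       ┃/home/user         ┃     ┃    
       ┃$ echo hello       ┃     ┃    
       ┃hello              ┃     ┃    
       ┃$ █                ┃     ┃    
       ┃                   ┃     ┃    
       ┃                   ┃     ┃    
       ┗━━━━━━━━━━━━━━━━━━━┛     ┃    
                                 ┃    
                                 ┃    
                                 ┃    
                                 ┃    
                                 ┃    
━━━━━━━━━━━━━━━━━━━━━━━━━━━━━━━━━┛    
                                      
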